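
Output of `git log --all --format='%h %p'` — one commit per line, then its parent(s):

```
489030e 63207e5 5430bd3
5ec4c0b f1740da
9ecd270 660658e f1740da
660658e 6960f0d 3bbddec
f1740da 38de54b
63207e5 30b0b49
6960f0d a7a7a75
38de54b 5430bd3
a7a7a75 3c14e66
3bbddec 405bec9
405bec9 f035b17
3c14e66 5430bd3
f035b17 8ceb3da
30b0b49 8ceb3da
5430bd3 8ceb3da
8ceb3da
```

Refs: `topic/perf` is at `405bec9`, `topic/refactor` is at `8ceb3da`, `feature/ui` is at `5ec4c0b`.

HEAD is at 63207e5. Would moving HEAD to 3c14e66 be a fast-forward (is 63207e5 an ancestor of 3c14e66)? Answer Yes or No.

A fast-forward from 63207e5 to 3c14e66 is possible iff 63207e5 is an ancestor of 3c14e66.
Ancestors of 3c14e66: {3c14e66, 5430bd3, 8ceb3da}.
63207e5 is not among them, so fast-forward is not possible.

No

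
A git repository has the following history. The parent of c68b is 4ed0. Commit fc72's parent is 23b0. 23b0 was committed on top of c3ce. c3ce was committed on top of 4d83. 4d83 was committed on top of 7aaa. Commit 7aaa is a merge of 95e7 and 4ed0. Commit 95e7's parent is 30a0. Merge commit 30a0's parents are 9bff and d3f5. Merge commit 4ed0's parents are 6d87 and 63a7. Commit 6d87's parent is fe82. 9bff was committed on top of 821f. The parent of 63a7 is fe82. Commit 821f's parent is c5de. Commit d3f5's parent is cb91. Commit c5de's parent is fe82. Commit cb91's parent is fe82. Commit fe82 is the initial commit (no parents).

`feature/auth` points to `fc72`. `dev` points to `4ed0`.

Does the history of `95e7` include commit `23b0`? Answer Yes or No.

No

Ancestors of 95e7: {30a0, 821f, 95e7, 9bff, c5de, cb91, d3f5, fe82}.
23b0 is not in that set, so it is not an ancestor of 95e7.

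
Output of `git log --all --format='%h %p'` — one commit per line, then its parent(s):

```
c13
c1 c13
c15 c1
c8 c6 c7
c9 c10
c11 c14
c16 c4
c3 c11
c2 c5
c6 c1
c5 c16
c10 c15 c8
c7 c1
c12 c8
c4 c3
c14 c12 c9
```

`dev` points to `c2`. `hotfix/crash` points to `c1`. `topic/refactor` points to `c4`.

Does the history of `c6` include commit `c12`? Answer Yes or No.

No

Ancestors of c6: {c1, c13, c6}.
c12 is not in that set, so it is not an ancestor of c6.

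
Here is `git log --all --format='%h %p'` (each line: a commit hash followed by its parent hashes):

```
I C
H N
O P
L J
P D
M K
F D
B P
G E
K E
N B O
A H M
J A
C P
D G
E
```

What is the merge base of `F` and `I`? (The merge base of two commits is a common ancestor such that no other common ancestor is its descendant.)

Ancestors of F: {D, E, F, G}.
Ancestors of I: {C, D, E, G, I, P}.
Common ancestors: {D, E, G}.
Among these, D is not an ancestor of any other common ancestor — it is the merge base.

D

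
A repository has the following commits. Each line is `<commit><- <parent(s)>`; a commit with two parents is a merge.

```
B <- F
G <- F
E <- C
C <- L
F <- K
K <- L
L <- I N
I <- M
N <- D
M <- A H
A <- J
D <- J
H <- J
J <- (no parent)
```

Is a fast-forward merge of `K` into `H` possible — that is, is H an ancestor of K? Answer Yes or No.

A fast-forward from H to K is possible iff H is an ancestor of K.
Ancestors of K: {A, D, H, I, J, K, L, M, N}.
H is among them, so fast-forward is possible.

Yes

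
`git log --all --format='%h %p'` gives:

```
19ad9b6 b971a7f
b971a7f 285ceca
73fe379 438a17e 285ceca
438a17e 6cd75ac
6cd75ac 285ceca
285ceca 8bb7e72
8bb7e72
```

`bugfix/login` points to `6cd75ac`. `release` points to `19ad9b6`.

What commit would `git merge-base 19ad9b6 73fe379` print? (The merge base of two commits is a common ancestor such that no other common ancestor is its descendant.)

Ancestors of 19ad9b6: {19ad9b6, 285ceca, 8bb7e72, b971a7f}.
Ancestors of 73fe379: {285ceca, 438a17e, 6cd75ac, 73fe379, 8bb7e72}.
Common ancestors: {285ceca, 8bb7e72}.
Among these, 285ceca is not an ancestor of any other common ancestor — it is the merge base.

285ceca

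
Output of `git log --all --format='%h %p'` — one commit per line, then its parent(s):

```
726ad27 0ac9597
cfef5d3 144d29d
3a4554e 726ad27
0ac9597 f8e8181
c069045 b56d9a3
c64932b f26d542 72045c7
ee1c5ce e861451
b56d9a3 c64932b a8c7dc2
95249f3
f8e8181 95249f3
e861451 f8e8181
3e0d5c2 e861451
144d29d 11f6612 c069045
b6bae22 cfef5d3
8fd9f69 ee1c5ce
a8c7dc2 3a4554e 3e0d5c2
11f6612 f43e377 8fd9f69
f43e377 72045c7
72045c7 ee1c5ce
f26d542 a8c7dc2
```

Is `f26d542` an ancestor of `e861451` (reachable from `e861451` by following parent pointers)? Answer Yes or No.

Ancestors of e861451: {95249f3, e861451, f8e8181}.
f26d542 is not in that set, so it is not an ancestor of e861451.

No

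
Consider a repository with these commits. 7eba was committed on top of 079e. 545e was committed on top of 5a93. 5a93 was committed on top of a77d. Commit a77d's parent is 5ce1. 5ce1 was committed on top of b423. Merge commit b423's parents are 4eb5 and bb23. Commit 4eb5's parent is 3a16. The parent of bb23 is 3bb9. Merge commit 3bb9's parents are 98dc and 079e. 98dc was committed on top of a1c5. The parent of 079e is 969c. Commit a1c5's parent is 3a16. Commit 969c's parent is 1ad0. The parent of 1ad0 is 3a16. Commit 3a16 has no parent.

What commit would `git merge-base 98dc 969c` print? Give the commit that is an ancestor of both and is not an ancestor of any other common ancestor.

3a16

Ancestors of 98dc: {3a16, 98dc, a1c5}.
Ancestors of 969c: {1ad0, 3a16, 969c}.
Common ancestors: {3a16}.
The only common ancestor is 3a16, so it is the merge base.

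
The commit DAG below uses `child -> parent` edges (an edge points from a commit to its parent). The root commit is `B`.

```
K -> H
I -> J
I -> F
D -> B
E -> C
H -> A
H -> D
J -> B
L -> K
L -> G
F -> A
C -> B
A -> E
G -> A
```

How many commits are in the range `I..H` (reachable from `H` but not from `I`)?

Reachable from H: {A, B, C, D, E, H}.
Reachable from I: {A, B, C, E, F, I, J}.
In H's history but not I's: {D, H} — 2 commits.

2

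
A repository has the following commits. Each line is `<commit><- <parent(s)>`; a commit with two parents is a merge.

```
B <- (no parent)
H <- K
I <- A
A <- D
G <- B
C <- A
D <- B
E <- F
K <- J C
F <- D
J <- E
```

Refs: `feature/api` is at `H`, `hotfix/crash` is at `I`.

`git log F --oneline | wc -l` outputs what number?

3

Walking parent pointers from F: reachable set = {B, D, F}.
That is 3 commits.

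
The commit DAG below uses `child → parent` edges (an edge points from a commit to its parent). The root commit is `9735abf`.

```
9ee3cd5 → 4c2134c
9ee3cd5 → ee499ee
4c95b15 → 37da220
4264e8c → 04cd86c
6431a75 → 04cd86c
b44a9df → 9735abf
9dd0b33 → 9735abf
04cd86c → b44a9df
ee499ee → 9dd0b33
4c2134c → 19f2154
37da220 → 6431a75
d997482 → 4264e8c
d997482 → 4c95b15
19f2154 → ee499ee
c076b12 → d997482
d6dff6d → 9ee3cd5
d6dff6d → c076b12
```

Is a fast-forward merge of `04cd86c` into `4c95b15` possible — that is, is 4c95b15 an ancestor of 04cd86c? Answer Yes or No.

No

A fast-forward from 4c95b15 to 04cd86c is possible iff 4c95b15 is an ancestor of 04cd86c.
Ancestors of 04cd86c: {04cd86c, 9735abf, b44a9df}.
4c95b15 is not among them, so fast-forward is not possible.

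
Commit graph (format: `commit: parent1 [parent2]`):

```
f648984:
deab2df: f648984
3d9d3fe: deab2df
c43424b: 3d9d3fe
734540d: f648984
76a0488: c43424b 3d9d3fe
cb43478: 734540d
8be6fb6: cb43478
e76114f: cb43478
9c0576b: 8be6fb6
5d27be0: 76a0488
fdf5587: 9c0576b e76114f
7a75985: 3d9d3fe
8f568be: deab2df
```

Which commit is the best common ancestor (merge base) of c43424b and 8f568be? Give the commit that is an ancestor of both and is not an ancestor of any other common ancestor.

Ancestors of c43424b: {3d9d3fe, c43424b, deab2df, f648984}.
Ancestors of 8f568be: {8f568be, deab2df, f648984}.
Common ancestors: {deab2df, f648984}.
Among these, deab2df is not an ancestor of any other common ancestor — it is the merge base.

deab2df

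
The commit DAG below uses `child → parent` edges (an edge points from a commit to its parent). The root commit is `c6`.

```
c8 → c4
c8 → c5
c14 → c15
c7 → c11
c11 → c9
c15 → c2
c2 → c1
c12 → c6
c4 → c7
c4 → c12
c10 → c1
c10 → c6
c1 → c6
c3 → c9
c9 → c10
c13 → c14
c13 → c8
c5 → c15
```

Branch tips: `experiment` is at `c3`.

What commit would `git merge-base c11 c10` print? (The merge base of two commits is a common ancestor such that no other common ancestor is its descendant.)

Ancestors of c11: {c1, c10, c11, c6, c9}.
Ancestors of c10: {c1, c10, c6}.
Common ancestors: {c1, c10, c6}.
Among these, c10 is not an ancestor of any other common ancestor — it is the merge base.

c10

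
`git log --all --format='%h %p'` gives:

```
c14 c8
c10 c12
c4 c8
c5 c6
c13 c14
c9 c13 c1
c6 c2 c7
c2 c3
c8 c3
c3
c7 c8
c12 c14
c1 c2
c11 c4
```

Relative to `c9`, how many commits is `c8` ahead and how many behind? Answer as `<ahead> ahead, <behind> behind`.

Reachable from c8: {c3, c8}.
Reachable from c9: {c1, c13, c14, c2, c3, c8, c9}.
Only in c8's history (ahead): {} — 0.
Only in c9's history (behind): {c1, c13, c14, c2, c9} — 5.

0 ahead, 5 behind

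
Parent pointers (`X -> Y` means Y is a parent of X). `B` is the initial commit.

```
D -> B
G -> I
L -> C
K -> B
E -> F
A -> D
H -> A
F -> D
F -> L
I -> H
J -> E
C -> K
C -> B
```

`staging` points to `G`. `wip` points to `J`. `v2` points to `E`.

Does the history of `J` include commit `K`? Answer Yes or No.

Yes

Ancestors of J (commits reachable by following parents): {B, C, D, E, F, J, K, L}.
K is in that set, so it is an ancestor of J.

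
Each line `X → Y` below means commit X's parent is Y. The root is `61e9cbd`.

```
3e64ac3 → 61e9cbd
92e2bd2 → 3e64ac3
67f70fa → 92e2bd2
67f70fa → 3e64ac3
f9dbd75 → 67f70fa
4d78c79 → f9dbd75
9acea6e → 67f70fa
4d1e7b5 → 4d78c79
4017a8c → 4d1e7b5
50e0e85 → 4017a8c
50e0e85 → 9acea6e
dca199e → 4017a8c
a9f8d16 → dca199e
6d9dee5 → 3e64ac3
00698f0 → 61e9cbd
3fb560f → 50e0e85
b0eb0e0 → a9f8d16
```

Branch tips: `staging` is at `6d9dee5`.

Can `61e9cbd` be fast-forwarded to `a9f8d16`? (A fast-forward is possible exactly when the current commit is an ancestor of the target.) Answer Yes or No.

A fast-forward from 61e9cbd to a9f8d16 is possible iff 61e9cbd is an ancestor of a9f8d16.
Ancestors of a9f8d16: {3e64ac3, 4017a8c, 4d1e7b5, 4d78c79, 61e9cbd, 67f70fa, 92e2bd2, a9f8d16, dca199e, f9dbd75}.
61e9cbd is among them, so fast-forward is possible.

Yes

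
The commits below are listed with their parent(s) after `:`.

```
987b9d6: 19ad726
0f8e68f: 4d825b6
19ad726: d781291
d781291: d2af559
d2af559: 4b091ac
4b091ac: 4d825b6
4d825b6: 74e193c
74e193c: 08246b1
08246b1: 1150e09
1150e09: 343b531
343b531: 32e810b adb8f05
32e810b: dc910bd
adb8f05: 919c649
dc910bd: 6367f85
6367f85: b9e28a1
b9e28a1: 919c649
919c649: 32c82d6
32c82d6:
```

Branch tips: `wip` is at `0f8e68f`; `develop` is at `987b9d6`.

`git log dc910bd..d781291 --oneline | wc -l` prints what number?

10

Reachable from d781291: {08246b1, 1150e09, 32c82d6, 32e810b, 343b531, 4b091ac, 4d825b6, 6367f85, 74e193c, 919c649, adb8f05, b9e28a1, d2af559, d781291, dc910bd}.
Reachable from dc910bd: {32c82d6, 6367f85, 919c649, b9e28a1, dc910bd}.
In d781291's history but not dc910bd's: {08246b1, 1150e09, 32e810b, 343b531, 4b091ac, 4d825b6, 74e193c, adb8f05, d2af559, d781291} — 10 commits.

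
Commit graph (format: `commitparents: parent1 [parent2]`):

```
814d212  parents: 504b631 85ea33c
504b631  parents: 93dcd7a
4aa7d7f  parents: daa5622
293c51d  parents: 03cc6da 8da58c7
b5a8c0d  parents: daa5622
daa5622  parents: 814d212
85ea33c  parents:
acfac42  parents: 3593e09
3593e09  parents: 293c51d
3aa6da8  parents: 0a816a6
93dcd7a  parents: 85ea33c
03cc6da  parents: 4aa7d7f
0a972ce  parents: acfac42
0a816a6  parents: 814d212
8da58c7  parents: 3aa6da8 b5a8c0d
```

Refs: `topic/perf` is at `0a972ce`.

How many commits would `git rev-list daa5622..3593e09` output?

Reachable from 3593e09: {03cc6da, 0a816a6, 293c51d, 3593e09, 3aa6da8, 4aa7d7f, 504b631, 814d212, 85ea33c, 8da58c7, 93dcd7a, b5a8c0d, daa5622}.
Reachable from daa5622: {504b631, 814d212, 85ea33c, 93dcd7a, daa5622}.
In 3593e09's history but not daa5622's: {03cc6da, 0a816a6, 293c51d, 3593e09, 3aa6da8, 4aa7d7f, 8da58c7, b5a8c0d} — 8 commits.

8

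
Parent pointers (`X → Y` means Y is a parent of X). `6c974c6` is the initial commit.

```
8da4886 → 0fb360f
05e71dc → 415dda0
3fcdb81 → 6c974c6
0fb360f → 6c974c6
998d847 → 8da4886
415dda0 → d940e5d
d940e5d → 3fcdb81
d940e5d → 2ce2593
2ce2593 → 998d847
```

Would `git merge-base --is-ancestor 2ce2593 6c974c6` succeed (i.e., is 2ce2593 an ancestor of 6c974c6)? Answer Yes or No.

Ancestors of 6c974c6: {6c974c6}.
2ce2593 is not in that set, so it is not an ancestor of 6c974c6.

No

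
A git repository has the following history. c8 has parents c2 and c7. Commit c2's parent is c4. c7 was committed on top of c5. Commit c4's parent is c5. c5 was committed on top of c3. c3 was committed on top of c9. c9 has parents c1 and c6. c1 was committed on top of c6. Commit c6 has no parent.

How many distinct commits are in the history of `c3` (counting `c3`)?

4

Walking parent pointers from c3: reachable set = {c1, c3, c6, c9}.
That is 4 commits.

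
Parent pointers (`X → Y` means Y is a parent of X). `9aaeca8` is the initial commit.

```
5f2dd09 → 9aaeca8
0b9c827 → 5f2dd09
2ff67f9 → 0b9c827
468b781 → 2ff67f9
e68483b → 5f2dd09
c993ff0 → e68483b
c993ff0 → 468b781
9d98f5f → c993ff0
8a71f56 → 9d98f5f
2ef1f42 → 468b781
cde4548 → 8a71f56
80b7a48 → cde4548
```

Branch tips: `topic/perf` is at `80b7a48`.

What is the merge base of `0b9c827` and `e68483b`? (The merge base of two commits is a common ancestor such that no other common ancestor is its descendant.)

Ancestors of 0b9c827: {0b9c827, 5f2dd09, 9aaeca8}.
Ancestors of e68483b: {5f2dd09, 9aaeca8, e68483b}.
Common ancestors: {5f2dd09, 9aaeca8}.
Among these, 5f2dd09 is not an ancestor of any other common ancestor — it is the merge base.

5f2dd09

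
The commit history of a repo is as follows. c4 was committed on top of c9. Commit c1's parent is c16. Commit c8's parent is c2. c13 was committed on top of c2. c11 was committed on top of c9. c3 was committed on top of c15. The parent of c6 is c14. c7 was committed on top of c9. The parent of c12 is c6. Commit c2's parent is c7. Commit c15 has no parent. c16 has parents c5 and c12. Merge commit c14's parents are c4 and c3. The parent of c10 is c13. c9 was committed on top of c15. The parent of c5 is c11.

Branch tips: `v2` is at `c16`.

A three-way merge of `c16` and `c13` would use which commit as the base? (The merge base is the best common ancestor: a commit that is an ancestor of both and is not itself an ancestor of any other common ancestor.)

c9

Ancestors of c16: {c11, c12, c14, c15, c16, c3, c4, c5, c6, c9}.
Ancestors of c13: {c13, c15, c2, c7, c9}.
Common ancestors: {c15, c9}.
Among these, c9 is not an ancestor of any other common ancestor — it is the merge base.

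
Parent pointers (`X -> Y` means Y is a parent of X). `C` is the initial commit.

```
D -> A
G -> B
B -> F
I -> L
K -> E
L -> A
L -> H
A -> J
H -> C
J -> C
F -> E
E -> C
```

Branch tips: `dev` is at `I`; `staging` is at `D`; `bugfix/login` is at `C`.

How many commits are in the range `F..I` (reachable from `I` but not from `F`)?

Reachable from I: {A, C, H, I, J, L}.
Reachable from F: {C, E, F}.
In I's history but not F's: {A, H, I, J, L} — 5 commits.

5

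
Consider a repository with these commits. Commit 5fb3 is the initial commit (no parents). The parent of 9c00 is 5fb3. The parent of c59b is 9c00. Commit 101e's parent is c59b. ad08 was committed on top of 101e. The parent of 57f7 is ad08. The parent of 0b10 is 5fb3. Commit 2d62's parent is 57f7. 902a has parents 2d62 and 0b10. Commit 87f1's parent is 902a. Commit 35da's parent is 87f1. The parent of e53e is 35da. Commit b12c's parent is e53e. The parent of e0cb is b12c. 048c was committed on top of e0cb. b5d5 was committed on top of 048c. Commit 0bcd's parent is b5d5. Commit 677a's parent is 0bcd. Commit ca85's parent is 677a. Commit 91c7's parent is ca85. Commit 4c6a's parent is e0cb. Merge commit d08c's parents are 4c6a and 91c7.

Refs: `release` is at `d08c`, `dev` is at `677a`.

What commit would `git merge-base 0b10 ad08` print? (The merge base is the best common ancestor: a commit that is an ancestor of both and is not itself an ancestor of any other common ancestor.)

5fb3

Ancestors of 0b10: {0b10, 5fb3}.
Ancestors of ad08: {101e, 5fb3, 9c00, ad08, c59b}.
Common ancestors: {5fb3}.
The only common ancestor is 5fb3, so it is the merge base.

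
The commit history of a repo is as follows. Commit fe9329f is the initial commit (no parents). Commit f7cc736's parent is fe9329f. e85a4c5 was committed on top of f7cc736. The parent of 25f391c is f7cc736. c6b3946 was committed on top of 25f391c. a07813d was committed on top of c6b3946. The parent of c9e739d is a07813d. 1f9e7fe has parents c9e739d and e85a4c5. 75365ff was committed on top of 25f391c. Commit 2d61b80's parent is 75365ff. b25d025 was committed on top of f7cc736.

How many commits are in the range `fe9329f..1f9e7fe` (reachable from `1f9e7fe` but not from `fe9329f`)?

Reachable from 1f9e7fe: {1f9e7fe, 25f391c, a07813d, c6b3946, c9e739d, e85a4c5, f7cc736, fe9329f}.
Reachable from fe9329f: {fe9329f}.
In 1f9e7fe's history but not fe9329f's: {1f9e7fe, 25f391c, a07813d, c6b3946, c9e739d, e85a4c5, f7cc736} — 7 commits.

7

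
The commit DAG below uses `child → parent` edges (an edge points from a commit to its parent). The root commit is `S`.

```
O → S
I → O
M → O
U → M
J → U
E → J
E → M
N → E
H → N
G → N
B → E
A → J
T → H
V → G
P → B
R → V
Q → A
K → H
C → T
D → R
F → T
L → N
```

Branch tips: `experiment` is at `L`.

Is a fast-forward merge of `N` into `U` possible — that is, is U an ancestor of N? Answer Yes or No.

A fast-forward from U to N is possible iff U is an ancestor of N.
Ancestors of N: {E, J, M, N, O, S, U}.
U is among them, so fast-forward is possible.

Yes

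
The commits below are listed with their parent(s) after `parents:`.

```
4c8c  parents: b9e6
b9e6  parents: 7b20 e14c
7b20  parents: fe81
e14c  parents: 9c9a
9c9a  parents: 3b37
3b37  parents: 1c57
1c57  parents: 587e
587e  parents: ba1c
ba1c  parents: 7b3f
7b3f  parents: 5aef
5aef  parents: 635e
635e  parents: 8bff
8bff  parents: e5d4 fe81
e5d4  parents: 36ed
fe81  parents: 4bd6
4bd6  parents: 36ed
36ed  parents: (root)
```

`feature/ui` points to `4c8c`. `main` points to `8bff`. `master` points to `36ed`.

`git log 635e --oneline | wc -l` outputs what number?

6

Walking parent pointers from 635e: reachable set = {36ed, 4bd6, 635e, 8bff, e5d4, fe81}.
That is 6 commits.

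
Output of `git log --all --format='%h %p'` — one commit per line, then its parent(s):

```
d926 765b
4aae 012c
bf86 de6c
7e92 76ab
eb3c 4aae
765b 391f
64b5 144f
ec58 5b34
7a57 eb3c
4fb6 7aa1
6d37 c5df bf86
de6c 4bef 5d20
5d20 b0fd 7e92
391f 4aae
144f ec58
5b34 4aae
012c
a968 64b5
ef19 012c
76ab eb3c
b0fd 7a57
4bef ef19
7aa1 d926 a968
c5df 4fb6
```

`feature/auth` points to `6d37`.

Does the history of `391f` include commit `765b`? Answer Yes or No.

Ancestors of 391f: {012c, 391f, 4aae}.
765b is not in that set, so it is not an ancestor of 391f.

No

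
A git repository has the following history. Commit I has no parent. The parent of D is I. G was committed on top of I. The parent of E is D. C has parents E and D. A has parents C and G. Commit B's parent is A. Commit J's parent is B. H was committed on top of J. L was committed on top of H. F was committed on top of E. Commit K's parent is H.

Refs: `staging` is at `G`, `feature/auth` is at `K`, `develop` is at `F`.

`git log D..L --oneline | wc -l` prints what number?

Reachable from L: {A, B, C, D, E, G, H, I, J, L}.
Reachable from D: {D, I}.
In L's history but not D's: {A, B, C, E, G, H, J, L} — 8 commits.

8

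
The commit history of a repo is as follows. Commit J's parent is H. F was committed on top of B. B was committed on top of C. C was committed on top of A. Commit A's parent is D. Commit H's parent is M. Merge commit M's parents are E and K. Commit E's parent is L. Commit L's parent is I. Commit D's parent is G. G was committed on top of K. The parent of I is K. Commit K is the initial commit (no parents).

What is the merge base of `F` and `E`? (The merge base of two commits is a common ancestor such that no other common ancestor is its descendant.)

Ancestors of F: {A, B, C, D, F, G, K}.
Ancestors of E: {E, I, K, L}.
Common ancestors: {K}.
The only common ancestor is K, so it is the merge base.

K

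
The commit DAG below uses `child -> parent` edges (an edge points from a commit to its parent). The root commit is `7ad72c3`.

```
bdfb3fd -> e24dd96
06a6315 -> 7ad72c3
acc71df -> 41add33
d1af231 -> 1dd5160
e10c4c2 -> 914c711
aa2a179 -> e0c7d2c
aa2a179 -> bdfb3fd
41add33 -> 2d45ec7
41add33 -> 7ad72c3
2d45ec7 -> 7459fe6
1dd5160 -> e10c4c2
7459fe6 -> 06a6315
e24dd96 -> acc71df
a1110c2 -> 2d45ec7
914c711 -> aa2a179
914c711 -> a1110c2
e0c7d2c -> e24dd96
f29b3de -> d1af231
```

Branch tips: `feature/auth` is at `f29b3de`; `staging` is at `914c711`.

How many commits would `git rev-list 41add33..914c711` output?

7

Reachable from 914c711: {06a6315, 2d45ec7, 41add33, 7459fe6, 7ad72c3, 914c711, a1110c2, aa2a179, acc71df, bdfb3fd, e0c7d2c, e24dd96}.
Reachable from 41add33: {06a6315, 2d45ec7, 41add33, 7459fe6, 7ad72c3}.
In 914c711's history but not 41add33's: {914c711, a1110c2, aa2a179, acc71df, bdfb3fd, e0c7d2c, e24dd96} — 7 commits.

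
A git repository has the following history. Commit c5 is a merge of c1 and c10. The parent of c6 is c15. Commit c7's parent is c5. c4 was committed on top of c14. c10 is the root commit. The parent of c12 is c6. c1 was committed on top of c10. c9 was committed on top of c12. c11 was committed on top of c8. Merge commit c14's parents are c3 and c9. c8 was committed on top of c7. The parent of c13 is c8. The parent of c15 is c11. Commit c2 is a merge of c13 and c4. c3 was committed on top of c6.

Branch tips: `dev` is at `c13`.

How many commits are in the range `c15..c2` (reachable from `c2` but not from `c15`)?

8

Reachable from c2: {c1, c10, c11, c12, c13, c14, c15, c2, c3, c4, c5, c6, c7, c8, c9}.
Reachable from c15: {c1, c10, c11, c15, c5, c7, c8}.
In c2's history but not c15's: {c12, c13, c14, c2, c3, c4, c6, c9} — 8 commits.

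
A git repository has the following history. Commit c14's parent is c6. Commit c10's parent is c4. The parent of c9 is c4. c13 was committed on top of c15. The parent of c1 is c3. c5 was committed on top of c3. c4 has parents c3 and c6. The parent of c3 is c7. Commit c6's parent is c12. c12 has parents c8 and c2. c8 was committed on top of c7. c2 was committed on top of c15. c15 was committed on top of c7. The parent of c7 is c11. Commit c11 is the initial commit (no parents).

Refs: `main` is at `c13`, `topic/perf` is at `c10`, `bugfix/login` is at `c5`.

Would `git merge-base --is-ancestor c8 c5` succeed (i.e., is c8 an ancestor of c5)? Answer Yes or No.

No

Ancestors of c5: {c11, c3, c5, c7}.
c8 is not in that set, so it is not an ancestor of c5.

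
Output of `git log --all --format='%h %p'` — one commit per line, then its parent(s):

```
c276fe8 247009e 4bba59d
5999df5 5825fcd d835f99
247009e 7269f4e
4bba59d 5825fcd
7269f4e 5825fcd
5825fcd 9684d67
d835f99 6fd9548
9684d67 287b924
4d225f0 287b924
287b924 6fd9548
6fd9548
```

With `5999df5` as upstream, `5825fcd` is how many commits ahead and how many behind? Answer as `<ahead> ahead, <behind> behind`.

Reachable from 5825fcd: {287b924, 5825fcd, 6fd9548, 9684d67}.
Reachable from 5999df5: {287b924, 5825fcd, 5999df5, 6fd9548, 9684d67, d835f99}.
Only in 5825fcd's history (ahead): {} — 0.
Only in 5999df5's history (behind): {5999df5, d835f99} — 2.

0 ahead, 2 behind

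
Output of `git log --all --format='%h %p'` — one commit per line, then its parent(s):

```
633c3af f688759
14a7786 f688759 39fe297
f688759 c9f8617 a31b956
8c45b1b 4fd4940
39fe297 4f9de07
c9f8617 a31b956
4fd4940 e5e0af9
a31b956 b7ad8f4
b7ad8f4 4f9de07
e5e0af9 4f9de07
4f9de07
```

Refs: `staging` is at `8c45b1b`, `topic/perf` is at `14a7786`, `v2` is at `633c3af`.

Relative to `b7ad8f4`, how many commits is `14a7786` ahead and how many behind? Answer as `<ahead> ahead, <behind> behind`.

Reachable from 14a7786: {14a7786, 39fe297, 4f9de07, a31b956, b7ad8f4, c9f8617, f688759}.
Reachable from b7ad8f4: {4f9de07, b7ad8f4}.
Only in 14a7786's history (ahead): {14a7786, 39fe297, a31b956, c9f8617, f688759} — 5.
Only in b7ad8f4's history (behind): {} — 0.

5 ahead, 0 behind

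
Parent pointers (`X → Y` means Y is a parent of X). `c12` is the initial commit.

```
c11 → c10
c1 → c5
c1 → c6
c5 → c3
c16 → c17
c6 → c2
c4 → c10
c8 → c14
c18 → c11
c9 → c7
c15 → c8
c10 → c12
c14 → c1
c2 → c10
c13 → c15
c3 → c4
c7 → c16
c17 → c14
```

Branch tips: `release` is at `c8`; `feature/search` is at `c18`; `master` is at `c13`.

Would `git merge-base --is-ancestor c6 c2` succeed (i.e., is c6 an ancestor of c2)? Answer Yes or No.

No

Ancestors of c2: {c10, c12, c2}.
c6 is not in that set, so it is not an ancestor of c2.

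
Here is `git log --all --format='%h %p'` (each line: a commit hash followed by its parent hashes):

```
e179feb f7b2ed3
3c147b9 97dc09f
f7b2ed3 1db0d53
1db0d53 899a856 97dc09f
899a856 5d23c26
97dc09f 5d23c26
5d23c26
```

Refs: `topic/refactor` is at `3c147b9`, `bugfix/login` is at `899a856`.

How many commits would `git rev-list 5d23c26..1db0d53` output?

3

Reachable from 1db0d53: {1db0d53, 5d23c26, 899a856, 97dc09f}.
Reachable from 5d23c26: {5d23c26}.
In 1db0d53's history but not 5d23c26's: {1db0d53, 899a856, 97dc09f} — 3 commits.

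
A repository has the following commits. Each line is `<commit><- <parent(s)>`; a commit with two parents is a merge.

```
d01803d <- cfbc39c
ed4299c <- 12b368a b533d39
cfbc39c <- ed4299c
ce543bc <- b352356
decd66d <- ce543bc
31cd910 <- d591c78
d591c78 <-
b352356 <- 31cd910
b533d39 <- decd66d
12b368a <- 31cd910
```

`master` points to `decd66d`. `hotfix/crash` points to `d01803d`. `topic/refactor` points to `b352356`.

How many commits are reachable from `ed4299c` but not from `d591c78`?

Reachable from ed4299c: {12b368a, 31cd910, b352356, b533d39, ce543bc, d591c78, decd66d, ed4299c}.
Reachable from d591c78: {d591c78}.
In ed4299c's history but not d591c78's: {12b368a, 31cd910, b352356, b533d39, ce543bc, decd66d, ed4299c} — 7 commits.

7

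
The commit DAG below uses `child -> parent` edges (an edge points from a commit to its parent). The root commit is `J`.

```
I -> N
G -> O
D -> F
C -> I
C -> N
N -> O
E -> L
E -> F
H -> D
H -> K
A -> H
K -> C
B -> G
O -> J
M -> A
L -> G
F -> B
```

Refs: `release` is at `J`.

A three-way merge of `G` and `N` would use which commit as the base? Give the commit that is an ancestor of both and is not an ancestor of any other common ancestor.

Ancestors of G: {G, J, O}.
Ancestors of N: {J, N, O}.
Common ancestors: {J, O}.
Among these, O is not an ancestor of any other common ancestor — it is the merge base.

O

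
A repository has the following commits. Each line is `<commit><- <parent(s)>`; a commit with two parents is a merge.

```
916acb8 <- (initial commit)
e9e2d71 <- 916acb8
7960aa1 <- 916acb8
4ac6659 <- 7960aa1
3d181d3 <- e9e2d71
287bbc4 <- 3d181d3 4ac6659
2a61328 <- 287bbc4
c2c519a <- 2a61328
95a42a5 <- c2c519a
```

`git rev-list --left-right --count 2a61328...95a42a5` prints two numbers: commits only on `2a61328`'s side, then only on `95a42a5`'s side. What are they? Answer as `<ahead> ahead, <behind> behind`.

Reachable from 2a61328: {287bbc4, 2a61328, 3d181d3, 4ac6659, 7960aa1, 916acb8, e9e2d71}.
Reachable from 95a42a5: {287bbc4, 2a61328, 3d181d3, 4ac6659, 7960aa1, 916acb8, 95a42a5, c2c519a, e9e2d71}.
Only in 2a61328's history (ahead): {} — 0.
Only in 95a42a5's history (behind): {95a42a5, c2c519a} — 2.

0 ahead, 2 behind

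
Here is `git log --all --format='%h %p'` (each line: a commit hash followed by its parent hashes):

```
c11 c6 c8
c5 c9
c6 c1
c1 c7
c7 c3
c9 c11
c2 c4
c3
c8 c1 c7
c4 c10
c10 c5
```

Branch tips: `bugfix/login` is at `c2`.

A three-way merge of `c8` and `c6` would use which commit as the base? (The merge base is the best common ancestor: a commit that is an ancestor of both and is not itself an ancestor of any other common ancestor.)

c1

Ancestors of c8: {c1, c3, c7, c8}.
Ancestors of c6: {c1, c3, c6, c7}.
Common ancestors: {c1, c3, c7}.
Among these, c1 is not an ancestor of any other common ancestor — it is the merge base.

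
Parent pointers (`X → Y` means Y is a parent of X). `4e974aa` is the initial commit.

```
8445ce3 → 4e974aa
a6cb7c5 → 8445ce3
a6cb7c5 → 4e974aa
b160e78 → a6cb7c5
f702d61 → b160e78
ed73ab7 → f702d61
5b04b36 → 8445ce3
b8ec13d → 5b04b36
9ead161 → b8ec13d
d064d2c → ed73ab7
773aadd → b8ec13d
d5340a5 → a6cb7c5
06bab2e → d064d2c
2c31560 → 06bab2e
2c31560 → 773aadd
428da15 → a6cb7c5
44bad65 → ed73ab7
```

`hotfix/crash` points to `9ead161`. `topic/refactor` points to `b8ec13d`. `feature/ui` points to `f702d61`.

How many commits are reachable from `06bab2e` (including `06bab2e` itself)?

Walking parent pointers from 06bab2e: reachable set = {06bab2e, 4e974aa, 8445ce3, a6cb7c5, b160e78, d064d2c, ed73ab7, f702d61}.
That is 8 commits.

8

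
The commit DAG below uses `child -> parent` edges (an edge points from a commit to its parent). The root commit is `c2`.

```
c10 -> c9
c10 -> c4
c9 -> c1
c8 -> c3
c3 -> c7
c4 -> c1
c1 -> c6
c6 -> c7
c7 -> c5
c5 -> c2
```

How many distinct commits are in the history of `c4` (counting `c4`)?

Walking parent pointers from c4: reachable set = {c1, c2, c4, c5, c6, c7}.
That is 6 commits.

6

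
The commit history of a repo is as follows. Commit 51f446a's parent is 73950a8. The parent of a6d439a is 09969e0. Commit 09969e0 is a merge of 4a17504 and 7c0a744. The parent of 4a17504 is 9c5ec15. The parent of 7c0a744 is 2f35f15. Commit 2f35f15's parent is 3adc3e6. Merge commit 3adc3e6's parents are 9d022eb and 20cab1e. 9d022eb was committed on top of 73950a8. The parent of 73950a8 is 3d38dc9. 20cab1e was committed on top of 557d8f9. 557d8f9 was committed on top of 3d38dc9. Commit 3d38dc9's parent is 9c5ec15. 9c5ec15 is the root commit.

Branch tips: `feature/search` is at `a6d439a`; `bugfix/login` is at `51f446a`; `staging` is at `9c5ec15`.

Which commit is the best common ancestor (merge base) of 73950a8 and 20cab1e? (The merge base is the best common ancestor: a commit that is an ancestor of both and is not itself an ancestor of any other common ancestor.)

Ancestors of 73950a8: {3d38dc9, 73950a8, 9c5ec15}.
Ancestors of 20cab1e: {20cab1e, 3d38dc9, 557d8f9, 9c5ec15}.
Common ancestors: {3d38dc9, 9c5ec15}.
Among these, 3d38dc9 is not an ancestor of any other common ancestor — it is the merge base.

3d38dc9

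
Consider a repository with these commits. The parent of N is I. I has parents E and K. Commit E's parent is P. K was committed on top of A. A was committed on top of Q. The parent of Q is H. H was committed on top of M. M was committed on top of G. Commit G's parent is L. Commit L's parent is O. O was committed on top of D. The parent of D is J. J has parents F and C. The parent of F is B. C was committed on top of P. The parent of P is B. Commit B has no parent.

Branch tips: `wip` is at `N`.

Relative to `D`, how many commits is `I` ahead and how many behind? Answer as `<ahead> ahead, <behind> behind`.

Reachable from I: {A, B, C, D, E, F, G, H, I, J, K, L, M, O, P, Q}.
Reachable from D: {B, C, D, F, J, P}.
Only in I's history (ahead): {A, E, G, H, I, K, L, M, O, Q} — 10.
Only in D's history (behind): {} — 0.

10 ahead, 0 behind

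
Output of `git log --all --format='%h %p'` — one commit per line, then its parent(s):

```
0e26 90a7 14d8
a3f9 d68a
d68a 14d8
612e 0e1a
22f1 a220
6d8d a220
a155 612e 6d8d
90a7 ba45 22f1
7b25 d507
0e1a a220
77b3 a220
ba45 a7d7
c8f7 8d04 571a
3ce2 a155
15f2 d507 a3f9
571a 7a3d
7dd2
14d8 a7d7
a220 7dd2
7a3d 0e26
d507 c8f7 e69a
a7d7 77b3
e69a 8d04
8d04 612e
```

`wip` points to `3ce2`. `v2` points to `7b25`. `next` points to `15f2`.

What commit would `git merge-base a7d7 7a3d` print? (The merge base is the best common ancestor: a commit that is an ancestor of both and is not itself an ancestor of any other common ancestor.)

a7d7

Ancestors of a7d7: {77b3, 7dd2, a220, a7d7}.
Ancestors of 7a3d: {0e26, 14d8, 22f1, 77b3, 7a3d, 7dd2, 90a7, a220, a7d7, ba45}.
Common ancestors: {77b3, 7dd2, a220, a7d7}.
Among these, a7d7 is not an ancestor of any other common ancestor — it is the merge base.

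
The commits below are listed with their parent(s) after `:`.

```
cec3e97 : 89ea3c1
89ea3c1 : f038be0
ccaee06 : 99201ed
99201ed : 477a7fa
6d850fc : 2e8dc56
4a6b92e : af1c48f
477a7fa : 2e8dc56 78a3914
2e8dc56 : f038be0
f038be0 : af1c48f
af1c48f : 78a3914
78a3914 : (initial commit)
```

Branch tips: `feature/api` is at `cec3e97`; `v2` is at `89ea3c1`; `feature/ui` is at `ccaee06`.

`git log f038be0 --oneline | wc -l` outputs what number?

Walking parent pointers from f038be0: reachable set = {78a3914, af1c48f, f038be0}.
That is 3 commits.

3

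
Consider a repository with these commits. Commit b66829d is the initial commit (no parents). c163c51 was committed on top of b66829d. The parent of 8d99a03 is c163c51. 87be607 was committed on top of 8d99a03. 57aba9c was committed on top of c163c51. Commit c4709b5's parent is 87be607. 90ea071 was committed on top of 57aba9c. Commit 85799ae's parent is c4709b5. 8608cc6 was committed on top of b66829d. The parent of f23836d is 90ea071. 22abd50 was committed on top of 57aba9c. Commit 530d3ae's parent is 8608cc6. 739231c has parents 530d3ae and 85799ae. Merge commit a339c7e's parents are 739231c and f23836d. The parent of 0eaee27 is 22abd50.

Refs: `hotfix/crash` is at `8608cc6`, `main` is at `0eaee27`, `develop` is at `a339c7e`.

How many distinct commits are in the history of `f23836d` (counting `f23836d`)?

5

Walking parent pointers from f23836d: reachable set = {57aba9c, 90ea071, b66829d, c163c51, f23836d}.
That is 5 commits.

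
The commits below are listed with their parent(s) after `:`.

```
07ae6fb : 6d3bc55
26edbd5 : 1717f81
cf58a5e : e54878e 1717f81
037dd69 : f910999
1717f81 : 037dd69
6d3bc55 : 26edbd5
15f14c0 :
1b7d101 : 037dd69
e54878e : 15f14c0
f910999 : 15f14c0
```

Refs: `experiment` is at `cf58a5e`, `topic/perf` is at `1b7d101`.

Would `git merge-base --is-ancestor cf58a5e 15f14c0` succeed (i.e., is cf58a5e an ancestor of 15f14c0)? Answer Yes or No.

Ancestors of 15f14c0: {15f14c0}.
cf58a5e is not in that set, so it is not an ancestor of 15f14c0.

No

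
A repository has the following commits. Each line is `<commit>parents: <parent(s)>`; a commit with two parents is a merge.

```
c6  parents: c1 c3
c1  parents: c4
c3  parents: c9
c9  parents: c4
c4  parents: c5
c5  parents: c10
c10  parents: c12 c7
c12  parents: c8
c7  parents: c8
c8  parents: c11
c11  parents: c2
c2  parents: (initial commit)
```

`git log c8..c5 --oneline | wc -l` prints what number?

4

Reachable from c5: {c10, c11, c12, c2, c5, c7, c8}.
Reachable from c8: {c11, c2, c8}.
In c5's history but not c8's: {c10, c12, c5, c7} — 4 commits.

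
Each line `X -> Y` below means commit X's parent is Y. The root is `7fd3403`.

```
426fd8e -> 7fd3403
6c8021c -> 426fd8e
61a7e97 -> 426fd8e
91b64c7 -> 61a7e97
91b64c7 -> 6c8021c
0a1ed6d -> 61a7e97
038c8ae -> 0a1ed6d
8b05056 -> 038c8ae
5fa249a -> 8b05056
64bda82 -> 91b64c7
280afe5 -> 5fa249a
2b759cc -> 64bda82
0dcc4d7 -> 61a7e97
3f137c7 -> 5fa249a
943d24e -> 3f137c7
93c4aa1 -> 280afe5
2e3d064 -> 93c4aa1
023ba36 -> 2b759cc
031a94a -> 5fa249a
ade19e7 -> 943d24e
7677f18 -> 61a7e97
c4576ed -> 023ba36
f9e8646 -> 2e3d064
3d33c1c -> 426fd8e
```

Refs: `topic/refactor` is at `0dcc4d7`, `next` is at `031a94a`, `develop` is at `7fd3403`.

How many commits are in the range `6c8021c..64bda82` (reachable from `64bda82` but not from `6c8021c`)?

3

Reachable from 64bda82: {426fd8e, 61a7e97, 64bda82, 6c8021c, 7fd3403, 91b64c7}.
Reachable from 6c8021c: {426fd8e, 6c8021c, 7fd3403}.
In 64bda82's history but not 6c8021c's: {61a7e97, 64bda82, 91b64c7} — 3 commits.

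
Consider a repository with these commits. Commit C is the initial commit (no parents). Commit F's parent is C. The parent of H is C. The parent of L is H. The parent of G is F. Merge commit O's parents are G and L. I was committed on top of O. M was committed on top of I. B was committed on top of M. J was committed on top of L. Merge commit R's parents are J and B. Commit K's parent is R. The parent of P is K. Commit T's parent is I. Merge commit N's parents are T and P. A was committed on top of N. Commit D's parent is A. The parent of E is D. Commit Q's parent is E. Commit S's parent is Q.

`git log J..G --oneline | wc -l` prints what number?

2

Reachable from G: {C, F, G}.
Reachable from J: {C, H, J, L}.
In G's history but not J's: {F, G} — 2 commits.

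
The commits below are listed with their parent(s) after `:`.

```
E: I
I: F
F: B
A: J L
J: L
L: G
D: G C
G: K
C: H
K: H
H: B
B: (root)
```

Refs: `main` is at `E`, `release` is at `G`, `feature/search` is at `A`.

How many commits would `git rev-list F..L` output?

Reachable from L: {B, G, H, K, L}.
Reachable from F: {B, F}.
In L's history but not F's: {G, H, K, L} — 4 commits.

4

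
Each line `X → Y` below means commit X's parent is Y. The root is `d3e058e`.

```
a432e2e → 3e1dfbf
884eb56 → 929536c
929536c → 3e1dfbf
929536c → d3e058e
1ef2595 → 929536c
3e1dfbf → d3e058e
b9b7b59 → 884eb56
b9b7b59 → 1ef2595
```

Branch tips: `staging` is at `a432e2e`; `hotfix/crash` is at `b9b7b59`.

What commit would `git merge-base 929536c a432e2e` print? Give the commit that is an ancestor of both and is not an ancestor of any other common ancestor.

Ancestors of 929536c: {3e1dfbf, 929536c, d3e058e}.
Ancestors of a432e2e: {3e1dfbf, a432e2e, d3e058e}.
Common ancestors: {3e1dfbf, d3e058e}.
Among these, 3e1dfbf is not an ancestor of any other common ancestor — it is the merge base.

3e1dfbf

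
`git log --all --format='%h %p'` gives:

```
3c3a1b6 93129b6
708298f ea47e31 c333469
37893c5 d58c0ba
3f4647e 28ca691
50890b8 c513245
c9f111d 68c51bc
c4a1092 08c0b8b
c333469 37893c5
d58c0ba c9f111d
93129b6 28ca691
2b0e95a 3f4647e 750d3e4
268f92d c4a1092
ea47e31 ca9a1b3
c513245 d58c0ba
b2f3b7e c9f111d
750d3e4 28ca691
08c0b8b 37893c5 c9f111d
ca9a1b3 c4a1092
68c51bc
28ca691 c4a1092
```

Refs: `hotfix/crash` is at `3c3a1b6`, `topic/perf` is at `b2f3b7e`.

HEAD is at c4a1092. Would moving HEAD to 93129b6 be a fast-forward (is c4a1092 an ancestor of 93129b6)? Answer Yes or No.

Yes

A fast-forward from c4a1092 to 93129b6 is possible iff c4a1092 is an ancestor of 93129b6.
Ancestors of 93129b6: {08c0b8b, 28ca691, 37893c5, 68c51bc, 93129b6, c4a1092, c9f111d, d58c0ba}.
c4a1092 is among them, so fast-forward is possible.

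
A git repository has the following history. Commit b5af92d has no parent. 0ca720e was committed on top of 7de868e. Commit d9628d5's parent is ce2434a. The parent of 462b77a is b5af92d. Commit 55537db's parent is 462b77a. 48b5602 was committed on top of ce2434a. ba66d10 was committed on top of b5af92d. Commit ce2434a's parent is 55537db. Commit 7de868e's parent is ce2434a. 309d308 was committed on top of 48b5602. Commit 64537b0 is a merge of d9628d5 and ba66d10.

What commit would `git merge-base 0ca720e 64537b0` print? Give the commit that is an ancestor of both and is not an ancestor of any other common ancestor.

Ancestors of 0ca720e: {0ca720e, 462b77a, 55537db, 7de868e, b5af92d, ce2434a}.
Ancestors of 64537b0: {462b77a, 55537db, 64537b0, b5af92d, ba66d10, ce2434a, d9628d5}.
Common ancestors: {462b77a, 55537db, b5af92d, ce2434a}.
Among these, ce2434a is not an ancestor of any other common ancestor — it is the merge base.

ce2434a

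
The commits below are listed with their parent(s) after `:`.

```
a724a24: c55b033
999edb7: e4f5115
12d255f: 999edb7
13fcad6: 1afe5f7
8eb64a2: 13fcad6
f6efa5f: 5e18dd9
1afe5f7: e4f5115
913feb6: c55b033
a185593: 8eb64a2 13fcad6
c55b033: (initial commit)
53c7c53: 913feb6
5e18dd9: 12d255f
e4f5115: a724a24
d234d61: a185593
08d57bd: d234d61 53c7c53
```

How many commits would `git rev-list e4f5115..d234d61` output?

Reachable from d234d61: {13fcad6, 1afe5f7, 8eb64a2, a185593, a724a24, c55b033, d234d61, e4f5115}.
Reachable from e4f5115: {a724a24, c55b033, e4f5115}.
In d234d61's history but not e4f5115's: {13fcad6, 1afe5f7, 8eb64a2, a185593, d234d61} — 5 commits.

5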